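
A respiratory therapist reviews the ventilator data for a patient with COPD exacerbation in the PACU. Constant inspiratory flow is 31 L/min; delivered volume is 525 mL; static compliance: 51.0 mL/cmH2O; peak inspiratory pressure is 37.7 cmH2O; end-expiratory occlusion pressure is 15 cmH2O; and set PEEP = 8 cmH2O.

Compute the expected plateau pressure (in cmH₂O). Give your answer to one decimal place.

End-expiratory occlusion gives total PEEP = 15 cmH2O (intrinsic PEEP = 15 − 8 = 7). Use total PEEP for the elastic gradient.
Pplat = PEEPtotal + Vt / Cstat = 15 + 525 / 51.0 = 15 + 10.294 = 25.294 cmH2O.

25.3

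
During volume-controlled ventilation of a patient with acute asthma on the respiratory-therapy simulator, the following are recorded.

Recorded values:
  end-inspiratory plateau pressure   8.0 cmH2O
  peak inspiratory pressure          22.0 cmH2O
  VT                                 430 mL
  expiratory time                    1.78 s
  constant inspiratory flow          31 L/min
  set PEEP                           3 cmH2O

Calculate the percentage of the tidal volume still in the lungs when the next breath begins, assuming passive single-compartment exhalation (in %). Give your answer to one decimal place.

Flow: 31 L/min ÷ 60 = 0.5167 L/s.
R = (PIP − Pplat)/V̇ = (22.0 − 8.0) / 0.5167 = 14.0/0.5167 = 27.095 cmH2O·s/L.
C = Vt/(Pplat − PEEP) = 430.0 / (8.0 − 3) = 430.0/5.0 = 86.0 mL/cmH2O.
τ = R × C = 27.095 × 0.086 L/cmH2O = 2.33 s.
Fraction remaining at end-expiration = e^(−Te/τ) = e^(−1.78/2.33) = 0.4658 → 46.58%.

46.6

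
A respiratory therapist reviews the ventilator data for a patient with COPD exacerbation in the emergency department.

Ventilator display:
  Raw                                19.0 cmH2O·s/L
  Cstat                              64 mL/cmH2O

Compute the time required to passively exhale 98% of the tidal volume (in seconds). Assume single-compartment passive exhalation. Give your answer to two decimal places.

τ = R × C = 19.0 × 64 mL/cmH2O = 19.0 × 0.064 L/cmH2O = 1.216 s.
Exhaled fraction f = 1 − e^(−t/τ) → t = −τ·ln(1 − f) = −1.216·ln(0.02) = 4.757 s.

4.76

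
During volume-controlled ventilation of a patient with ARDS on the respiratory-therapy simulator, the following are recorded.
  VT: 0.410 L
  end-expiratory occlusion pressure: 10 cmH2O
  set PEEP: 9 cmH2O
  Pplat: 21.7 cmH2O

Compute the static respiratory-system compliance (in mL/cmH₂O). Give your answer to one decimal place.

End-expiratory occlusion gives total PEEP = 10 cmH2O (intrinsic PEEP = 10 − 9 = 1). Use total PEEP for the elastic gradient.
Cstat = Vt / (Pplat − PEEPtotal) = 410 / (21.7 − 10) = 410 / 11.7 = 35.043 mL/cmH2O.

35.0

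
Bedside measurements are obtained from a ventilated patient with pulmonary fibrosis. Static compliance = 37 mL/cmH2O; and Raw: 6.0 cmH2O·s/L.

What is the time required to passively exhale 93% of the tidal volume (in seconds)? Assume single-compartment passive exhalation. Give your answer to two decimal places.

0.59

τ = R × C = 6.0 × 37 mL/cmH2O = 6.0 × 0.037 L/cmH2O = 0.222 s.
Exhaled fraction f = 1 − e^(−t/τ) → t = −τ·ln(1 − f) = −0.222·ln(0.07) = 0.5904 s.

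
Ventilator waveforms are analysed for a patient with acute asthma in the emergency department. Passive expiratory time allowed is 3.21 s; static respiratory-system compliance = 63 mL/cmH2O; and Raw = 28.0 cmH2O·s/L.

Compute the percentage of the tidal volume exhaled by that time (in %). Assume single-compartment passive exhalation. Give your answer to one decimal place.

τ = R × C = 28.0 × 63 mL/cmH2O = 28.0 × 0.063 L/cmH2O = 1.764 s.
Passive exhalation: V(t)/V₀ = e^(−t/τ) = e^(−3.21/1.764) = 0.1621.
Fraction exhaled = 1 − 0.1621 = 0.8379 → 83.79%.

83.8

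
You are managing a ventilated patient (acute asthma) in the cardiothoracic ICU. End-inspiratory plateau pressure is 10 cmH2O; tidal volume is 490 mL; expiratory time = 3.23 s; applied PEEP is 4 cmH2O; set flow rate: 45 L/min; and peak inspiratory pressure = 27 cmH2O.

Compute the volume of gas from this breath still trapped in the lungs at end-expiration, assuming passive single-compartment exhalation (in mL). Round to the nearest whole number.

Flow: 45 L/min ÷ 60 = 0.75 L/s.
R = (PIP − Pplat)/V̇ = (27 − 10) / 0.75 = 17.0/0.75 = 22.667 cmH2O·s/L.
C = Vt/(Pplat − PEEP) = 490.0 / (10 − 4) = 490.0/6.0 = 81.667 mL/cmH2O.
τ = R × C = 22.667 × 0.08167 L/cmH2O = 1.851 s.
Fraction remaining = e^(−Te/τ) = e^(−3.23/1.851) = 0.1746.
Trapped volume = 490.0 × 0.1746 = 85.554 mL.

86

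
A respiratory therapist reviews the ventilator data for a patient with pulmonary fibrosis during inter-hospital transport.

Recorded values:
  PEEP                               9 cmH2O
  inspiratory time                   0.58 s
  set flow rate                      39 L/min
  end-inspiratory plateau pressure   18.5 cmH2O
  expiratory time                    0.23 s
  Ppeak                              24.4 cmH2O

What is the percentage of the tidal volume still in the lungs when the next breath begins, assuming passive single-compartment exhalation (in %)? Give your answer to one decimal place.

Flow: 39 L/min ÷ 60 = 0.65 L/s.
Vt = flow × Ti = 0.65 L/s × 0.58 s × 1000 mL/L = 377.0 mL.
R = (PIP − Pplat)/V̇ = (24.4 − 18.5) / 0.65 = 5.9/0.65 = 9.077 cmH2O·s/L.
C = Vt/(Pplat − PEEP) = 377.0 / (18.5 − 9) = 377.0/9.5 = 39.684 mL/cmH2O.
τ = R × C = 9.077 × 0.03968 L/cmH2O = 0.3602 s.
Fraction remaining at end-expiration = e^(−Te/τ) = e^(−0.23/0.3602) = 0.5281 → 52.81%.

52.8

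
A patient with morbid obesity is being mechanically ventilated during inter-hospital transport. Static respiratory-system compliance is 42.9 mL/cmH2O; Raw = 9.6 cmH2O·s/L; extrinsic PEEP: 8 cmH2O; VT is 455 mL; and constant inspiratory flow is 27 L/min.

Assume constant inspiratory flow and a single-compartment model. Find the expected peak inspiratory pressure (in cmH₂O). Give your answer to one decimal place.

Flow: 27 L/min ÷ 60 = 0.45 L/s.
Equation of motion (constant flow): PIP = Vt/C + R·V̇ + PEEP.
PIP = 455/42.9 + 9.6×0.45 + 8 = 10.606 + 4.32 + 8 = 22.926 cmH2O.

22.9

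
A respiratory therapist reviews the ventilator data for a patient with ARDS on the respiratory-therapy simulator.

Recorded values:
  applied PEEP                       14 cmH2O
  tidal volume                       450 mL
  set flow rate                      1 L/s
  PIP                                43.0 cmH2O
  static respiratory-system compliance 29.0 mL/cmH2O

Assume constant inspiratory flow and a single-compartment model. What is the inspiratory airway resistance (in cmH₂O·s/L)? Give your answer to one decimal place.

Equation of motion (constant flow): PIP = Vt/C + R·V̇ + PEEP.
R·V̇ = PIP − Vt/C − PEEP = 43.0 − 450/29.0 − 14 = 43.0 − 15.517 − 14 = 13.483 cmH2O.
R = 13.483 / 1 = 13.483 cmH2O·s/L.

13.5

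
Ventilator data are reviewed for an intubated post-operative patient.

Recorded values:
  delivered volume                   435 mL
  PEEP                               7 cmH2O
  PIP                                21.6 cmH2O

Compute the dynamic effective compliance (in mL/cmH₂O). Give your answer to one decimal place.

Dynamic compliance = Vt / (PIP − PEEP) = 435 / (21.6 − 7) = 435 / 14.6 = 29.795 mL/cmH2O.

29.8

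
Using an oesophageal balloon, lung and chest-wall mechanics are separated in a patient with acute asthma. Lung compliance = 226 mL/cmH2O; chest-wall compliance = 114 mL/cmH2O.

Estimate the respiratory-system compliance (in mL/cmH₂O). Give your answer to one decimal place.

Lung and chest wall are elastances in series: 1/Crs = 1/CL + 1/Ccw.
1/Crs = 1/226 + 1/114 = 0.0132.
Crs = 75.758 mL/cmH2O.

75.8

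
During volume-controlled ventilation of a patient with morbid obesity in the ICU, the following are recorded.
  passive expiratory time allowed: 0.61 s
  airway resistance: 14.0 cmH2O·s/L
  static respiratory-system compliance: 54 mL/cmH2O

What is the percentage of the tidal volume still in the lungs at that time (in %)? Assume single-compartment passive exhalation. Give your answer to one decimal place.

τ = R × C = 14.0 × 54 mL/cmH2O = 14.0 × 0.054 L/cmH2O = 0.756 s.
Passive exhalation: V(t)/V₀ = e^(−t/τ) = e^(−0.61/0.756) = 0.4462.
Fraction remaining = 0.4462 → 44.62%.

44.6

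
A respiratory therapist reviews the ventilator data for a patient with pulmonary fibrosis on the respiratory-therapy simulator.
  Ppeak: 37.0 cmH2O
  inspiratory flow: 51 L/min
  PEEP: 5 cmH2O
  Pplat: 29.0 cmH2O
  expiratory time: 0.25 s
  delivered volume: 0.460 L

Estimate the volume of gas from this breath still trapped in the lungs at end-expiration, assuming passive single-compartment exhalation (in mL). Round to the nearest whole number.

115

Flow: 51 L/min ÷ 60 = 0.85 L/s.
R = (PIP − Pplat)/V̇ = (37.0 − 29.0) / 0.85 = 8.0/0.85 = 9.412 cmH2O·s/L.
C = Vt/(Pplat − PEEP) = 460.0 / (29.0 − 5) = 460.0/24.0 = 19.167 mL/cmH2O.
τ = R × C = 9.412 × 0.01917 L/cmH2O = 0.1804 s.
Fraction remaining = e^(−Te/τ) = e^(−0.25/0.1804) = 0.2501.
Trapped volume = 460.0 × 0.2501 = 115.05 mL.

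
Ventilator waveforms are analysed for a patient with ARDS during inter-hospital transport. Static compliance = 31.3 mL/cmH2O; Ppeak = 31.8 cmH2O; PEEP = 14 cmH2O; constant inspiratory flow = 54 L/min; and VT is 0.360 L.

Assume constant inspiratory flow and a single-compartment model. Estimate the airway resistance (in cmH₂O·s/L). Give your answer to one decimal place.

Flow: 54 L/min ÷ 60 = 0.9 L/s.
Equation of motion (constant flow): PIP = Vt/C + R·V̇ + PEEP.
R·V̇ = PIP − Vt/C − PEEP = 31.8 − 360/31.3 − 14 = 31.8 − 11.502 − 14 = 6.298 cmH2O.
R = 6.298 / 0.9 = 6.998 cmH2O·s/L.

7.0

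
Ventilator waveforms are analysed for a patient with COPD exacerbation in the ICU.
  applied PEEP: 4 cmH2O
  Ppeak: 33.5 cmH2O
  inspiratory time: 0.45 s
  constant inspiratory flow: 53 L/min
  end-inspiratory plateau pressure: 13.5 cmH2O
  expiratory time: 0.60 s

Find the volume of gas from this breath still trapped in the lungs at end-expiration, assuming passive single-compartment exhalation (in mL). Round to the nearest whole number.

Flow: 53 L/min ÷ 60 = 0.8833 L/s.
Vt = flow × Ti = 0.8833 L/s × 0.45 s × 1000 mL/L = 397.49 mL.
R = (PIP − Pplat)/V̇ = (33.5 − 13.5) / 0.8833 = 20.0/0.8833 = 22.642 cmH2O·s/L.
C = Vt/(Pplat − PEEP) = 397.49 / (13.5 − 4) = 397.49/9.5 = 41.841 mL/cmH2O.
τ = R × C = 22.642 × 0.04184 L/cmH2O = 0.9473 s.
Fraction remaining = e^(−Te/τ) = e^(−0.60/0.9473) = 0.5308.
Trapped volume = 397.49 × 0.5308 = 210.99 mL.

211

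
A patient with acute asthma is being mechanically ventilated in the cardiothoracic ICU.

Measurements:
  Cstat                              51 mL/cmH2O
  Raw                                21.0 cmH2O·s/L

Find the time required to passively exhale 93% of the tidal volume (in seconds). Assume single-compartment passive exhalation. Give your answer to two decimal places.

2.85

τ = R × C = 21.0 × 51 mL/cmH2O = 21.0 × 0.051 L/cmH2O = 1.071 s.
Exhaled fraction f = 1 − e^(−t/τ) → t = −τ·ln(1 − f) = −1.071·ln(0.07) = 2.848 s.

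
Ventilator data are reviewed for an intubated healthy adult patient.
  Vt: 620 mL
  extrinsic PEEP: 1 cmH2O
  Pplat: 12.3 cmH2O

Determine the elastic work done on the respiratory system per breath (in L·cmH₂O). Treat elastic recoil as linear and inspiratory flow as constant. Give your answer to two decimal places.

3.50

Elastic work ≈ ½ × (Pplat − PEEP) × Vt = 0.5 × (12.3 − 1) × 0.620 L = 0.5 × 11.3 × 0.620 = 3.503 L·cmH2O.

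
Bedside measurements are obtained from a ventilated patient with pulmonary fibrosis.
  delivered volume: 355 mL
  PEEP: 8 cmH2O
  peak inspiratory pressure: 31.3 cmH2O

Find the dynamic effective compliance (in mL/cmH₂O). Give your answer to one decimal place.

15.2

Dynamic compliance = Vt / (PIP − PEEP) = 355 / (31.3 − 8) = 355 / 23.3 = 15.236 mL/cmH2O.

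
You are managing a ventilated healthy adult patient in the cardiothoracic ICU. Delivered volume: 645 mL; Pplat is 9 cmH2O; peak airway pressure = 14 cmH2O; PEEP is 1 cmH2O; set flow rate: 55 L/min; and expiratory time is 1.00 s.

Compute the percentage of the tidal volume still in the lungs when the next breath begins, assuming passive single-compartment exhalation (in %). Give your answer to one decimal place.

10.3

Flow: 55 L/min ÷ 60 = 0.9167 L/s.
R = (PIP − Pplat)/V̇ = (14 − 9) / 0.9167 = 5.0/0.9167 = 5.454 cmH2O·s/L.
C = Vt/(Pplat − PEEP) = 645.0 / (9 − 1) = 645.0/8.0 = 80.625 mL/cmH2O.
τ = R × C = 5.454 × 0.08063 L/cmH2O = 0.4398 s.
Fraction remaining at end-expiration = e^(−Te/τ) = e^(−1.00/0.4398) = 0.1029 → 10.29%.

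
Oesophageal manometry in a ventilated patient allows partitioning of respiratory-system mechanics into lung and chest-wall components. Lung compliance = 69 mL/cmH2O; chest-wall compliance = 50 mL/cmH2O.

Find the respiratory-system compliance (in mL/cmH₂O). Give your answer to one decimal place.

29.0

Lung and chest wall are elastances in series: 1/Crs = 1/CL + 1/Ccw.
1/Crs = 1/69 + 1/50 = 0.03449.
Crs = 28.994 mL/cmH2O.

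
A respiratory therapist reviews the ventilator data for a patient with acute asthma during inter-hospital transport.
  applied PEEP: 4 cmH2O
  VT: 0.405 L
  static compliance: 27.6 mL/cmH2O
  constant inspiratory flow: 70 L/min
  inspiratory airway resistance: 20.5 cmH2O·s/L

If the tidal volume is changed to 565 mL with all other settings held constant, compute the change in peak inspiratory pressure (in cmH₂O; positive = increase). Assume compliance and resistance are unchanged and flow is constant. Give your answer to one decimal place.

PIP = Vt/C + R·V̇ + PEEP (constant-flow equation of motion).
Only the elastic term changes: ΔPIP = ΔVt / C = (565 − 405) / 27.6 = 5.797 cmH2O.

5.8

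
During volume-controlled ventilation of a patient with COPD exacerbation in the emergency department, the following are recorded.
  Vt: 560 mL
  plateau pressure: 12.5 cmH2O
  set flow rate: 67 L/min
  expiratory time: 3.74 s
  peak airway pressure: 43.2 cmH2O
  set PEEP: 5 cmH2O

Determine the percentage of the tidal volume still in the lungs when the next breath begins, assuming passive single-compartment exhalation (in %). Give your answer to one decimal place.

16.2

Flow: 67 L/min ÷ 60 = 1.1167 L/s.
R = (PIP − Pplat)/V̇ = (43.2 − 12.5) / 1.1167 = 30.7/1.1167 = 27.492 cmH2O·s/L.
C = Vt/(Pplat − PEEP) = 560.0 / (12.5 − 5) = 560.0/7.5 = 74.667 mL/cmH2O.
τ = R × C = 27.492 × 0.07467 L/cmH2O = 2.053 s.
Fraction remaining at end-expiration = e^(−Te/τ) = e^(−3.74/2.053) = 0.1617 → 16.17%.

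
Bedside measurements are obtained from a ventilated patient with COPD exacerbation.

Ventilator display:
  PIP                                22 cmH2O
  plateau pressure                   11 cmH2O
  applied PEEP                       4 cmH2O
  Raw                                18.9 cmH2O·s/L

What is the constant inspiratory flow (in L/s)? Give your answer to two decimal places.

0.58

flow = (PIP − Pplat) / Raw = 11.0 / 18.9 = 0.582 L/s.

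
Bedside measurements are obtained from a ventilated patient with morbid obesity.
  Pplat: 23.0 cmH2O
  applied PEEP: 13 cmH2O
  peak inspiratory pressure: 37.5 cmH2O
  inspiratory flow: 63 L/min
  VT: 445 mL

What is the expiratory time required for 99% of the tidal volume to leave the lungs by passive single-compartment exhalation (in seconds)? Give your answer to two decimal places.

Flow: 63 L/min ÷ 60 = 1.05 L/s.
R = (PIP − Pplat)/V̇ = (37.5 − 23.0) / 1.05 = 14.5/1.05 = 13.81 cmH2O·s/L.
C = Vt/(Pplat − PEEP) = 445.0 / (23.0 − 13) = 445.0/10.0 = 44.5 mL/cmH2O.
τ = R × C = 13.81 × 0.0445 L/cmH2O = 0.6145 s.
t = −τ·ln(1 − 0.99) = −0.6145·ln(0.01) = 2.83 s.

2.83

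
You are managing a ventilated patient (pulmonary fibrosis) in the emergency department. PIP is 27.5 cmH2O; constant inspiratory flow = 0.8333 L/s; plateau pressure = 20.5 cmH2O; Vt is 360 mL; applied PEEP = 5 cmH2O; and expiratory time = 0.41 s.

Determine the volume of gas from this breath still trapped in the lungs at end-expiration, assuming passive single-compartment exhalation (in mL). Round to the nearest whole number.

R = (PIP − Pplat)/V̇ = (27.5 − 20.5) / 0.8333 = 7.0/0.8333 = 8.4 cmH2O·s/L.
C = Vt/(Pplat − PEEP) = 360.0 / (20.5 − 5) = 360.0/15.5 = 23.226 mL/cmH2O.
τ = R × C = 8.4 × 0.02323 L/cmH2O = 0.1951 s.
Fraction remaining = e^(−Te/τ) = e^(−0.41/0.1951) = 0.1223.
Trapped volume = 360.0 × 0.1223 = 44.028 mL.

44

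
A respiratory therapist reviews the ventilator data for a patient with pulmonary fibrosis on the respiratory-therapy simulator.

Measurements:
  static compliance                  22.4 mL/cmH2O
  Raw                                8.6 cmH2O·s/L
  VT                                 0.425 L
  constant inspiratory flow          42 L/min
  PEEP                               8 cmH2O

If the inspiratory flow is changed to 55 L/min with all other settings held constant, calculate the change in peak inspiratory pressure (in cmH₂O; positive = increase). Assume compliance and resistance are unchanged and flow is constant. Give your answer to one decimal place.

Flow: 42 L/min ÷ 60 = 0.7 L/s.
New flow: 55 L/min ÷ 60 = 0.9167 L/s.
PIP = Vt/C + R·V̇ + PEEP (constant-flow equation of motion).
Only the resistive term changes: ΔPIP = R × ΔV̇ = 8.6 × (0.9167 − 0.7) = 8.6 × 0.2167 = 1.864 cmH2O.

1.9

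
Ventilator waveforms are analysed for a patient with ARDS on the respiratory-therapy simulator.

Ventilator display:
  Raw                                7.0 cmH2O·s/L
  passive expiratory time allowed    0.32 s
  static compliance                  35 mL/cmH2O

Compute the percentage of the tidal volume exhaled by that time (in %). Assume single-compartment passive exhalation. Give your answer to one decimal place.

τ = R × C = 7.0 × 35 mL/cmH2O = 7.0 × 0.035 L/cmH2O = 0.245 s.
Passive exhalation: V(t)/V₀ = e^(−t/τ) = e^(−0.32/0.245) = 0.2709.
Fraction exhaled = 1 − 0.2709 = 0.7291 → 72.91%.

72.9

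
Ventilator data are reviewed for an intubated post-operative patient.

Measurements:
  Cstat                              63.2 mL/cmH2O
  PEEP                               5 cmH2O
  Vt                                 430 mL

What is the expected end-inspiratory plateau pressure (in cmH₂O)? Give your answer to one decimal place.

11.8

Pplat = PEEP + Vt / Cstat = 5 + 430 / 63.2 = 5 + 6.804 = 11.804 cmH2O.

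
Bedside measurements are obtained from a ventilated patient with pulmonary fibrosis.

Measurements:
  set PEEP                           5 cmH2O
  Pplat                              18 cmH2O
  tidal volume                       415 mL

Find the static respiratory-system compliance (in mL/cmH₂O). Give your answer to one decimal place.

31.9

Cstat = Vt / (Pplat − PEEP) = 415 / (18 − 5) = 415 / 13.0 = 31.923 mL/cmH2O.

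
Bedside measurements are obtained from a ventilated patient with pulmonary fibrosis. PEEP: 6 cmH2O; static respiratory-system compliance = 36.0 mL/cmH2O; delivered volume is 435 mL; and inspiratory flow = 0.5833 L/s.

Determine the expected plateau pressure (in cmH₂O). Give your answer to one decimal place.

18.1

Pplat = PEEP + Vt / Cstat = 6 + 435 / 36.0 = 6 + 12.083 = 18.083 cmH2O.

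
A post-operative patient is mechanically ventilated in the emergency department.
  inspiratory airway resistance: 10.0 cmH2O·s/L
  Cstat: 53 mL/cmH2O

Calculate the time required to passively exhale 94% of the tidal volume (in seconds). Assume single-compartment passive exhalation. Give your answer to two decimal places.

τ = R × C = 10.0 × 53 mL/cmH2O = 10.0 × 0.053 L/cmH2O = 0.53 s.
Exhaled fraction f = 1 − e^(−t/τ) → t = −τ·ln(1 − f) = −0.53·ln(0.06) = 1.491 s.

1.49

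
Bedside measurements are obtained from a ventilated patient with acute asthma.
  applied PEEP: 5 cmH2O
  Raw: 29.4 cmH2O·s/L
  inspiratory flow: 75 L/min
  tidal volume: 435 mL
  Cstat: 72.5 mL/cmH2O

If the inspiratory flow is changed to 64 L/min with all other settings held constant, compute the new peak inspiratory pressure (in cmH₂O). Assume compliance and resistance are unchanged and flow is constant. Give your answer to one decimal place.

42.4

Flow: 75 L/min ÷ 60 = 1.25 L/s.
New flow: 64 L/min ÷ 60 = 1.0667 L/s.
PIP = Vt/C + R·V̇ + PEEP (constant-flow equation of motion).
Only the resistive term changes: ΔPIP = R × ΔV̇ = 29.4 × (1.0667 − 1.25) = 29.4 × -0.1833 = -5.389 cmH2O.
Original PIP = 435/72.5 + 29.4×1.25 + 5 = 47.75 cmH2O; new PIP = 47.75 + (-5.389) = 42.361 cmH2O.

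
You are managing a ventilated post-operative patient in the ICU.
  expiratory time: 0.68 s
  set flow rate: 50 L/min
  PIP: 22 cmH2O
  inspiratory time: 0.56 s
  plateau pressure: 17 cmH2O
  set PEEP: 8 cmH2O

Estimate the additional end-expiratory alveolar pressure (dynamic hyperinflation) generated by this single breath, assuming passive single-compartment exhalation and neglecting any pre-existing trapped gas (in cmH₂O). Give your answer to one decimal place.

1.0

Flow: 50 L/min ÷ 60 = 0.8333 L/s.
Vt = flow × Ti = 0.8333 L/s × 0.56 s × 1000 mL/L = 466.65 mL.
R = (PIP − Pplat)/V̇ = (22 − 17) / 0.8333 = 5.0/0.8333 = 6.0 cmH2O·s/L.
C = Vt/(Pplat − PEEP) = 466.65 / (17 − 8) = 466.65/9.0 = 51.85 mL/cmH2O.
τ = R × C = 6.0 × 0.05185 L/cmH2O = 0.3111 s.
Fraction remaining = e^(−Te/τ) = e^(−0.68/0.3111) = 0.1124; trapped volume = 466.65 × 0.1124 = 52.451 mL.
Additional alveolar pressure from trapping ≈ V_trapped / C = 52.451 / 51.85 = 1.012 cmH2O.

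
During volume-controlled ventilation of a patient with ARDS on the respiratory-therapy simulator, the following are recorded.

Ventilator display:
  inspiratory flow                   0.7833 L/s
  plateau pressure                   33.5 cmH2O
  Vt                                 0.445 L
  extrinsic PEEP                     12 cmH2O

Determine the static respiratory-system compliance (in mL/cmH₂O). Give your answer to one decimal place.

20.7

Cstat = Vt / (Pplat − PEEP) = 445 / (33.5 − 12) = 445 / 21.5 = 20.698 mL/cmH2O.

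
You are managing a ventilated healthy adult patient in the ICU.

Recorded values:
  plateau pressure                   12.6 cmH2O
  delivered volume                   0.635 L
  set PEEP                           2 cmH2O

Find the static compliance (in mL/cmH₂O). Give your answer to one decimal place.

Cstat = Vt / (Pplat − PEEP) = 635 / (12.6 − 2) = 635 / 10.6 = 59.906 mL/cmH2O.

59.9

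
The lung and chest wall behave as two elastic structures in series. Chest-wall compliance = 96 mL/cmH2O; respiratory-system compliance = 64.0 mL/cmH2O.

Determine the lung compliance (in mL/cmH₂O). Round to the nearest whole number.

192

1/CL = 1/Crs − 1/Ccw.
1/CL = 1/64.0 − 1/96 = 0.005208.
CL = 192.01 mL/cmH2O.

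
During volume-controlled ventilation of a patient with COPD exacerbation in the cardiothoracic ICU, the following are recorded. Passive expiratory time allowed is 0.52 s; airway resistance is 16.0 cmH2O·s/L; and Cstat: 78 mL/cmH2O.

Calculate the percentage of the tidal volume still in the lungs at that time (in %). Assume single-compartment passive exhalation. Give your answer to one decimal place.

τ = R × C = 16.0 × 78 mL/cmH2O = 16.0 × 0.078 L/cmH2O = 1.248 s.
Passive exhalation: V(t)/V₀ = e^(−t/τ) = e^(−0.52/1.248) = 0.6592.
Fraction remaining = 0.6592 → 65.92%.

65.9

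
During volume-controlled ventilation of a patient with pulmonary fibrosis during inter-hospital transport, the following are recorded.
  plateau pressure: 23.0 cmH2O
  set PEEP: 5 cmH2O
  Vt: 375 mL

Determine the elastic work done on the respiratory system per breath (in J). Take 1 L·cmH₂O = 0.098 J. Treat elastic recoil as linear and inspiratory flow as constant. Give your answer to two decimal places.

Elastic work ≈ ½ × (Pplat − PEEP) × Vt = 0.5 × (23.0 − 5) × 0.375 L = 0.5 × 18.0 × 0.375 = 3.375 L·cmH2O.
× 0.098 J/(L·cmH2O) → 0.3308 J.

0.33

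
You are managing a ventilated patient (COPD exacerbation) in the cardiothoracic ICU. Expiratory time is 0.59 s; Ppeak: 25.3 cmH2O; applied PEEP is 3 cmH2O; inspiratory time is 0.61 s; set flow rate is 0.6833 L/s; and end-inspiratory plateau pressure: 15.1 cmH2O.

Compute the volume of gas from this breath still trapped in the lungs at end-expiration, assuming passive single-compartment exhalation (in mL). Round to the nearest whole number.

Vt = flow × Ti = 0.6833 L/s × 0.61 s × 1000 mL/L = 416.81 mL.
R = (PIP − Pplat)/V̇ = (25.3 − 15.1) / 0.6833 = 10.2/0.6833 = 14.928 cmH2O·s/L.
C = Vt/(Pplat − PEEP) = 416.81 / (15.1 − 3) = 416.81/12.1 = 34.447 mL/cmH2O.
τ = R × C = 14.928 × 0.03445 L/cmH2O = 0.5143 s.
Fraction remaining = e^(−Te/τ) = e^(−0.59/0.5143) = 0.3175.
Trapped volume = 416.81 × 0.3175 = 132.34 mL.

132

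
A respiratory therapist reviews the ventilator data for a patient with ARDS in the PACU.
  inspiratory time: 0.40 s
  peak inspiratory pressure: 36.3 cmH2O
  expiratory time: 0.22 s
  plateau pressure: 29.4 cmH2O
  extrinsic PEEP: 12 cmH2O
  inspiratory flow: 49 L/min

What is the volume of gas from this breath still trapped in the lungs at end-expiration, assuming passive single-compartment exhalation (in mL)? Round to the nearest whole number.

82

Flow: 49 L/min ÷ 60 = 0.8167 L/s.
Vt = flow × Ti = 0.8167 L/s × 0.40 s × 1000 mL/L = 326.68 mL.
R = (PIP − Pplat)/V̇ = (36.3 − 29.4) / 0.8167 = 6.9/0.8167 = 8.449 cmH2O·s/L.
C = Vt/(Pplat − PEEP) = 326.68 / (29.4 − 12) = 326.68/17.4 = 18.775 mL/cmH2O.
τ = R × C = 8.449 × 0.01878 L/cmH2O = 0.1587 s.
Fraction remaining = e^(−Te/τ) = e^(−0.22/0.1587) = 0.25.
Trapped volume = 326.68 × 0.25 = 81.67 mL.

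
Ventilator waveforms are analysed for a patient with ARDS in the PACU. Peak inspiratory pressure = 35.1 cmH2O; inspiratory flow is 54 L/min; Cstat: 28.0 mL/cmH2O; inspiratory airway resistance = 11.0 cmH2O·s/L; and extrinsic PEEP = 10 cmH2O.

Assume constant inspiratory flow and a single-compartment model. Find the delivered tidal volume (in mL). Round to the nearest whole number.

426

Flow: 54 L/min ÷ 60 = 0.9 L/s.
Equation of motion (constant flow): PIP = Vt/C + R·V̇ + PEEP.
Vt/C = PIP − R·V̇ − PEEP = 35.1 − 9.9 − 10 = 15.2 cmH2O.
Vt = C × 15.2 = 28.0 × 15.2 = 425.6 mL.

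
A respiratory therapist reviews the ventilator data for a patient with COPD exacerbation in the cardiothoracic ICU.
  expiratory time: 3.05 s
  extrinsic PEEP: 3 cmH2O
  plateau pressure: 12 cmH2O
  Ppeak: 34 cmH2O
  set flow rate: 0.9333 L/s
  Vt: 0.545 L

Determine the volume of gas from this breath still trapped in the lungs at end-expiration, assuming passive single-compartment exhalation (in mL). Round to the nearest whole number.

R = (PIP − Pplat)/V̇ = (34 − 12) / 0.9333 = 22.0/0.9333 = 23.572 cmH2O·s/L.
C = Vt/(Pplat − PEEP) = 545.0 / (12 − 3) = 545.0/9.0 = 60.556 mL/cmH2O.
τ = R × C = 23.572 × 0.06056 L/cmH2O = 1.428 s.
Fraction remaining = e^(−Te/τ) = e^(−3.05/1.428) = 0.1181.
Trapped volume = 545.0 × 0.1181 = 64.365 mL.

64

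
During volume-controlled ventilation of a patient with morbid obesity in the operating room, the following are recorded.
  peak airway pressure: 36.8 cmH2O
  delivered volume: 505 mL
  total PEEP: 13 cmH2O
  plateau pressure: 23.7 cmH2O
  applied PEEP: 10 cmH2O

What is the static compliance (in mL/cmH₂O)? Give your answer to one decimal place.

47.2

End-expiratory occlusion gives total PEEP = 13 cmH2O (intrinsic PEEP = 13 − 10 = 3). Use total PEEP for the elastic gradient.
Cstat = Vt / (Pplat − PEEPtotal) = 505 / (23.7 − 13) = 505 / 10.7 = 47.196 mL/cmH2O.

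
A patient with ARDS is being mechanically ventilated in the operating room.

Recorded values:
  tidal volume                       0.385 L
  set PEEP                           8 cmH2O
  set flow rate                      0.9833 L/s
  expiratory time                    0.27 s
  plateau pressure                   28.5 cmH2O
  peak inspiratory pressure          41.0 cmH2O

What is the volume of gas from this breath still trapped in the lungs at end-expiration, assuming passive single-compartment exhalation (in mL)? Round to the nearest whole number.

124

R = (PIP − Pplat)/V̇ = (41.0 − 28.5) / 0.9833 = 12.5/0.9833 = 12.712 cmH2O·s/L.
C = Vt/(Pplat − PEEP) = 385.0 / (28.5 − 8) = 385.0/20.5 = 18.78 mL/cmH2O.
τ = R × C = 12.712 × 0.01878 L/cmH2O = 0.2387 s.
Fraction remaining = e^(−Te/τ) = e^(−0.27/0.2387) = 0.3227.
Trapped volume = 385.0 × 0.3227 = 124.24 mL.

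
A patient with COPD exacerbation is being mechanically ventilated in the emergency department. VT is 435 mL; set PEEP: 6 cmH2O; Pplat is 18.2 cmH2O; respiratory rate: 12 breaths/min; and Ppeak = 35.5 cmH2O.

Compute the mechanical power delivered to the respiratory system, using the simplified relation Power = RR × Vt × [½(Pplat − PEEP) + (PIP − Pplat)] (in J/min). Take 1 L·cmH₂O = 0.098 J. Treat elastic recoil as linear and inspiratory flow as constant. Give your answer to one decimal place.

Per-breath work = Vt × [½(Pplat−PEEP) + (PIP−Pplat)] = 0.435 × [0.5×12.2 + 17.3] = 0.435 × 23.4 = 10.179 L·cmH2O.
Power = 12 × 10.179 = 122.15 L·cmH2O/min.
× 0.098 J/(L·cmH2O) → 11.971 J/min.

12.0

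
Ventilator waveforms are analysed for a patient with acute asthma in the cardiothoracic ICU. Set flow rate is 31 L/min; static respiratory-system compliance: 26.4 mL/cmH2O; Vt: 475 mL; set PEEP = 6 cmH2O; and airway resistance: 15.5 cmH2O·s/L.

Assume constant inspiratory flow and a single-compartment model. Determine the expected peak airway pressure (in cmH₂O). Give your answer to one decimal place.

Flow: 31 L/min ÷ 60 = 0.5167 L/s.
Equation of motion (constant flow): PIP = Vt/C + R·V̇ + PEEP.
PIP = 475/26.4 + 15.5×0.5167 + 6 = 17.992 + 8.009 + 6 = 32.001 cmH2O.

32.0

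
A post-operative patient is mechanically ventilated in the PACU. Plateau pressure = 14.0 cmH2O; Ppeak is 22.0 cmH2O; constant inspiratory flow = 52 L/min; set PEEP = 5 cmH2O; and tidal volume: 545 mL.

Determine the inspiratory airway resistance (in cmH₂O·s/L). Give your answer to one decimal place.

9.2

Flow: 52 L/min ÷ 60 = 0.8667 L/s.
Raw = (PIP − Pplat) / flow = (22.0 − 14.0) / 0.8667 = 8.0 / 0.8667 = 9.23 cmH2O·s/L.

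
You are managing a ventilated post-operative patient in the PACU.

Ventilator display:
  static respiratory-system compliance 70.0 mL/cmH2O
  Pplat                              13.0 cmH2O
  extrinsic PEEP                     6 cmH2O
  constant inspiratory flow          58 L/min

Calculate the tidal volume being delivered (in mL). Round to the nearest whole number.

Vt = Cstat × (Pplat − PEEP) = 70.0 × (13.0 − 6) = 70.0 × 7.0 = 490.0 mL.

490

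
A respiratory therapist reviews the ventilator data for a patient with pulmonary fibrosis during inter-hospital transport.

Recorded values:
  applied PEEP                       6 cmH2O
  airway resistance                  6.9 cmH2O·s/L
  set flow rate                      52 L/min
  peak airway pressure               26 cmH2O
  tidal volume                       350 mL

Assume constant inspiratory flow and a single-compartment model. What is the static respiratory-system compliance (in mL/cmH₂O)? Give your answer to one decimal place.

Flow: 52 L/min ÷ 60 = 0.8667 L/s.
Equation of motion (constant flow): PIP = Vt/C + R·V̇ + PEEP.
Vt/C = PIP − R·V̇ − PEEP = 26 − 6.9×0.8667 − 6 = 26 − 5.98 − 6 = 14.02 cmH2O.
C = Vt / 14.02 = 350 / 14.02 = 24.964 mL/cmH2O.

25.0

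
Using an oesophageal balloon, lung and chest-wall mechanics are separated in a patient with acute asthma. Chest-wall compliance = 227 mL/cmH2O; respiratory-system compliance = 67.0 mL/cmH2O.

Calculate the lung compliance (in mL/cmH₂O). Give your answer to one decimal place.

1/CL = 1/Crs − 1/Ccw.
1/CL = 1/67.0 − 1/227 = 0.01052.
CL = 95.057 mL/cmH2O.

95.1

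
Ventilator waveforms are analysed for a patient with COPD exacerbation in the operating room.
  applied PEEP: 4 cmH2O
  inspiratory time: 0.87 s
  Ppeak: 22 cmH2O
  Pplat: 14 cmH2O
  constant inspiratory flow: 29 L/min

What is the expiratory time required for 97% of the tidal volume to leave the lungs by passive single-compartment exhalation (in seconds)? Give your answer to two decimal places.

Flow: 29 L/min ÷ 60 = 0.4833 L/s.
Vt = flow × Ti = 0.4833 L/s × 0.87 s × 1000 mL/L = 420.47 mL.
R = (PIP − Pplat)/V̇ = (22 − 14) / 0.4833 = 8.0/0.4833 = 16.553 cmH2O·s/L.
C = Vt/(Pplat − PEEP) = 420.47 / (14 − 4) = 420.47/10.0 = 42.047 mL/cmH2O.
τ = R × C = 16.553 × 0.04205 L/cmH2O = 0.6961 s.
t = −τ·ln(1 − 0.97) = −0.6961·ln(0.03) = 2.441 s.

2.44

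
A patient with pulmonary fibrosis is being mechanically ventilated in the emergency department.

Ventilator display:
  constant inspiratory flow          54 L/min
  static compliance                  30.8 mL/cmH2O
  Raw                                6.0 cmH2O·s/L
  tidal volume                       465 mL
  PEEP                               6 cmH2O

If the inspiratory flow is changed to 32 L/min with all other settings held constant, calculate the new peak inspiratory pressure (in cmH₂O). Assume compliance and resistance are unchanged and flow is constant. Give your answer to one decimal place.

24.3

Flow: 54 L/min ÷ 60 = 0.9 L/s.
New flow: 32 L/min ÷ 60 = 0.5333 L/s.
PIP = Vt/C + R·V̇ + PEEP (constant-flow equation of motion).
Only the resistive term changes: ΔPIP = R × ΔV̇ = 6.0 × (0.5333 − 0.9) = 6.0 × -0.3667 = -2.2 cmH2O.
Original PIP = 465/30.8 + 6.0×0.9 + 6 = 26.497 cmH2O; new PIP = 26.497 + (-2.2) = 24.297 cmH2O.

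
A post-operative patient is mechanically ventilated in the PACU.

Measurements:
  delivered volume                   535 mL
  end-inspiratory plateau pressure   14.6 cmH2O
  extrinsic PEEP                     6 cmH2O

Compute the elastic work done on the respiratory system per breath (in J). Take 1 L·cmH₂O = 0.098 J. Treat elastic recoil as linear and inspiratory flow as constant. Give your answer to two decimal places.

Elastic work ≈ ½ × (Pplat − PEEP) × Vt = 0.5 × (14.6 − 6) × 0.535 L = 0.5 × 8.6 × 0.535 = 2.301 L·cmH2O.
× 0.098 J/(L·cmH2O) → 0.2255 J.

0.23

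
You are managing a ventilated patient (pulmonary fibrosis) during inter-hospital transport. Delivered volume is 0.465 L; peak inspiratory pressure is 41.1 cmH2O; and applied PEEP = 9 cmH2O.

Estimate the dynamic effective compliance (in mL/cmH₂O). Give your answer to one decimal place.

14.5

Dynamic compliance = Vt / (PIP − PEEP) = 465 / (41.1 − 9) = 465 / 32.1 = 14.486 mL/cmH2O.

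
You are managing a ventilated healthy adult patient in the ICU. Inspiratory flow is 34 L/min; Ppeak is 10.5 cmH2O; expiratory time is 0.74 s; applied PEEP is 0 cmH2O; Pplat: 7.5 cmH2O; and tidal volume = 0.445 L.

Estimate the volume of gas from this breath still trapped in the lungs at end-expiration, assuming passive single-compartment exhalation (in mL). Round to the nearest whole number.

Flow: 34 L/min ÷ 60 = 0.5667 L/s.
R = (PIP − Pplat)/V̇ = (10.5 − 7.5) / 0.5667 = 3.0/0.5667 = 5.294 cmH2O·s/L.
C = Vt/(Pplat − PEEP) = 445.0 / (7.5 − 0) = 445.0/7.5 = 59.333 mL/cmH2O.
τ = R × C = 5.294 × 0.05933 L/cmH2O = 0.3141 s.
Fraction remaining = e^(−Te/τ) = e^(−0.74/0.3141) = 0.0948.
Trapped volume = 445.0 × 0.0948 = 42.186 mL.

42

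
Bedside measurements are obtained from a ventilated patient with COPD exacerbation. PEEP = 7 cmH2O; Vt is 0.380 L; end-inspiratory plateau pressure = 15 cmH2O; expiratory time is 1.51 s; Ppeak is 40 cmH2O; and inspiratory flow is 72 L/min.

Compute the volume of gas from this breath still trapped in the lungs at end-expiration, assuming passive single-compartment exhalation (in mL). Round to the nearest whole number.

83

Flow: 72 L/min ÷ 60 = 1.2 L/s.
R = (PIP − Pplat)/V̇ = (40 − 15) / 1.2 = 25.0/1.2 = 20.833 cmH2O·s/L.
C = Vt/(Pplat − PEEP) = 380.0 / (15 − 7) = 380.0/8.0 = 47.5 mL/cmH2O.
τ = R × C = 20.833 × 0.0475 L/cmH2O = 0.9896 s.
Fraction remaining = e^(−Te/τ) = e^(−1.51/0.9896) = 0.2174.
Trapped volume = 380.0 × 0.2174 = 82.612 mL.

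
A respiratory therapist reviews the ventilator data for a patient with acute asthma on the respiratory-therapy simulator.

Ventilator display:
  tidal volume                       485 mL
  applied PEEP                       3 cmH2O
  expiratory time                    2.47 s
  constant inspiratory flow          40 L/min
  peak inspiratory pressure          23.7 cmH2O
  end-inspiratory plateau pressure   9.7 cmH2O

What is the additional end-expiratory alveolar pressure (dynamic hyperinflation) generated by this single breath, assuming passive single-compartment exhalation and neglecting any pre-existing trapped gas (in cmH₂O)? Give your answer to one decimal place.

Flow: 40 L/min ÷ 60 = 0.6667 L/s.
R = (PIP − Pplat)/V̇ = (23.7 − 9.7) / 0.6667 = 14.0/0.6667 = 20.999 cmH2O·s/L.
C = Vt/(Pplat − PEEP) = 485.0 / (9.7 − 3) = 485.0/6.7 = 72.388 mL/cmH2O.
τ = R × C = 20.999 × 0.07239 L/cmH2O = 1.52 s.
Fraction remaining = e^(−Te/τ) = e^(−2.47/1.52) = 0.1969; trapped volume = 485.0 × 0.1969 = 95.497 mL.
Additional alveolar pressure from trapping ≈ V_trapped / C = 95.497 / 72.388 = 1.319 cmH2O.

1.3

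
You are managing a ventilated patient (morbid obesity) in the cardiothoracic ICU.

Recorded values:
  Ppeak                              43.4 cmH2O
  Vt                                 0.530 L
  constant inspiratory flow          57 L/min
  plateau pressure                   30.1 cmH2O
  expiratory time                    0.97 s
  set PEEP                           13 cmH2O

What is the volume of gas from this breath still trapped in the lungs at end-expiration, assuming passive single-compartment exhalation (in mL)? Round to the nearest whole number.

Flow: 57 L/min ÷ 60 = 0.95 L/s.
R = (PIP − Pplat)/V̇ = (43.4 − 30.1) / 0.95 = 13.3/0.95 = 14.0 cmH2O·s/L.
C = Vt/(Pplat − PEEP) = 530.0 / (30.1 − 13) = 530.0/17.1 = 30.994 mL/cmH2O.
τ = R × C = 14.0 × 0.03099 L/cmH2O = 0.4339 s.
Fraction remaining = e^(−Te/τ) = e^(−0.97/0.4339) = 0.1069.
Trapped volume = 530.0 × 0.1069 = 56.657 mL.

57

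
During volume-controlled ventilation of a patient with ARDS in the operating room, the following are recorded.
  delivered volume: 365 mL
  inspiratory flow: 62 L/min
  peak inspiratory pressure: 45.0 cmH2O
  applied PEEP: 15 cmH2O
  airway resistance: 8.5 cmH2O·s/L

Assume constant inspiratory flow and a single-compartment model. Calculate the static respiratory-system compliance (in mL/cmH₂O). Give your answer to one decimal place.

17.2

Flow: 62 L/min ÷ 60 = 1.0333 L/s.
Equation of motion (constant flow): PIP = Vt/C + R·V̇ + PEEP.
Vt/C = PIP − R·V̇ − PEEP = 45.0 − 8.5×1.0333 − 15 = 45.0 − 8.783 − 15 = 21.217 cmH2O.
C = Vt / 21.217 = 365 / 21.217 = 17.203 mL/cmH2O.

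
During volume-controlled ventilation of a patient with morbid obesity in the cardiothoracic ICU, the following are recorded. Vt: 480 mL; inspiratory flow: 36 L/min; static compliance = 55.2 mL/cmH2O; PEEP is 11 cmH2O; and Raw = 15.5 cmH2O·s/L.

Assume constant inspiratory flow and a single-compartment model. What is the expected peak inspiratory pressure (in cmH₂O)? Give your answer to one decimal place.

29.0

Flow: 36 L/min ÷ 60 = 0.6 L/s.
Equation of motion (constant flow): PIP = Vt/C + R·V̇ + PEEP.
PIP = 480/55.2 + 15.5×0.6 + 11 = 8.696 + 9.3 + 11 = 28.996 cmH2O.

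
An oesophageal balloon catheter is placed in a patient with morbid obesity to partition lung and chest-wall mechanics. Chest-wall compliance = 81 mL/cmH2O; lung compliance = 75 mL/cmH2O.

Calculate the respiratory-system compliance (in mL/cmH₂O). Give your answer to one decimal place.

Lung and chest wall are elastances in series: 1/Crs = 1/CL + 1/Ccw.
1/Crs = 1/75 + 1/81 = 0.02568.
Crs = 38.941 mL/cmH2O.

38.9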